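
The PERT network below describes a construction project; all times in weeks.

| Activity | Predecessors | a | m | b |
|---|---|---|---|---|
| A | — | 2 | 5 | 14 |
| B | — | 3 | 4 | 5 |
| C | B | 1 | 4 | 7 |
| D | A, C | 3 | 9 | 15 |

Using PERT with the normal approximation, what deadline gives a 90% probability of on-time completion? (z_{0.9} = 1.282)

te_A = (2 + 4·5 + 14)/6 = 36/6 = 6; σ²_A = ((14−2)/6)² = 4.000
te_B = (3 + 4·4 + 5)/6 = 24/6 = 4; σ²_B = ((5−3)/6)² = 0.111
te_C = (1 + 4·4 + 7)/6 = 24/6 = 4; σ²_C = ((7−1)/6)² = 1.000
te_D = (3 + 4·9 + 15)/6 = 54/6 = 9; σ²_D = ((15−3)/6)² = 4.000

Forward pass:
ES_A = 0; EF_A = 6
ES_B = 0; EF_B = 4
ES_C = 4; EF_C = 4+4 = 8
ES_D = max(EF_A=6, EF_C=8) = 8; EF_D = 8+9 = 17
Expected project duration μ = 17 weeks. Critical path: B → C → D.

Variance along critical path = 0.111 + 1.000 + 4.000 = 5.111; σ = 2.261 weeks.
D = μ + z·σ = 17 + 1.282·2.261 = 19.9 weeks

19.9 weeks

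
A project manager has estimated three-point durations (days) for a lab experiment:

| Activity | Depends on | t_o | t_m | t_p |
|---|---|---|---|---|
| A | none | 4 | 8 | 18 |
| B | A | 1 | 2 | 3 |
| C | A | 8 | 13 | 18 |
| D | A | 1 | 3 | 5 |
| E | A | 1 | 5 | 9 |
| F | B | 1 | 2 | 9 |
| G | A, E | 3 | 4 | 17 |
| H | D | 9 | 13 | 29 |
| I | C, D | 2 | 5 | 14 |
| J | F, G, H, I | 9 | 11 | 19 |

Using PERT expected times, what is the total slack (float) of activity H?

te_A = (4 + 4·8 + 18)/6 = 54/6 = 9
te_B = (1 + 4·2 + 3)/6 = 12/6 = 2
te_C = (8 + 4·13 + 18)/6 = 78/6 = 13
te_D = (1 + 4·3 + 5)/6 = 18/6 = 3
te_E = (1 + 4·5 + 9)/6 = 30/6 = 5
te_F = (1 + 4·2 + 9)/6 = 18/6 = 3
te_G = (3 + 4·4 + 17)/6 = 36/6 = 6
te_H = (9 + 4·13 + 29)/6 = 90/6 = 15
te_I = (2 + 4·5 + 14)/6 = 36/6 = 6
te_J = (9 + 4·11 + 19)/6 = 72/6 = 12

Forward pass:
ES_A = 0; EF_A = 9
ES_B = 9; EF_B = 9+2 = 11
ES_C = 9; EF_C = 9+13 = 22
ES_D = 9; EF_D = 9+3 = 12
ES_E = 9; EF_E = 9+5 = 14
ES_F = 11; EF_F = 11+3 = 14
ES_G = max(EF_A=9, EF_E=14) = 14; EF_G = 14+6 = 20
ES_H = 12; EF_H = 12+15 = 27
ES_I = max(EF_C=22, EF_D=12) = 22; EF_I = 22+6 = 28
ES_J = max(EF_F=14, EF_G=20, EF_H=27, EF_I=28) = 28; EF_J = 28+12 = 40
Expected project duration μ = 40 days. Critical path: A → C → I → J.

Backward pass:
LF_J = 40; LS_J = 40−12 = 28
LF_I = LS_J = 28; LS_I = 28−6 = 22
LF_H = LS_J = 28; LS_H = 28−15 = 13
LF_G = LS_J = 28; LS_G = 28−6 = 22
LF_F = LS_J = 28; LS_F = 28−3 = 25
LF_E = LS_G = 22; LS_E = 22−5 = 17
LF_D = min(LS_H=13, LS_I=22) = 13; LS_D = 13−3 = 10
LF_C = LS_I = 22; LS_C = 22−13 = 9
LF_B = LS_F = 25; LS_B = 25−2 = 23
LF_A = min(LS_B=23, LS_C=9, LS_D=10, LS_E=17, LS_G=22) = 9; LS_A = 9−9 = 0
Slack_H = LS_H − ES_H = 13 − 12 = 1

1 days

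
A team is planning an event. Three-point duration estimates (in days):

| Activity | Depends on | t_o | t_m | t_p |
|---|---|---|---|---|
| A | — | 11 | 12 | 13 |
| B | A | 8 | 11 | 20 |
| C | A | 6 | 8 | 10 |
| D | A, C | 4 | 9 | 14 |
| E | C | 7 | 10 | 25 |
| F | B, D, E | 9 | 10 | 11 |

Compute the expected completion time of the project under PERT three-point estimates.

42 days

te_A = (11 + 4·12 + 13)/6 = 72/6 = 12
te_B = (8 + 4·11 + 20)/6 = 72/6 = 12
te_C = (6 + 4·8 + 10)/6 = 48/6 = 8
te_D = (4 + 4·9 + 14)/6 = 54/6 = 9
te_E = (7 + 4·10 + 25)/6 = 72/6 = 12
te_F = (9 + 4·10 + 11)/6 = 60/6 = 10

Forward pass:
ES_A = 0; EF_A = 12
ES_B = 12; EF_B = 12+12 = 24
ES_C = 12; EF_C = 12+8 = 20
ES_D = max(EF_A=12, EF_C=20) = 20; EF_D = 20+9 = 29
ES_E = 20; EF_E = 20+12 = 32
ES_F = max(EF_B=24, EF_D=29, EF_E=32) = 32; EF_F = 32+10 = 42
Expected project duration μ = 42 days. Critical path: A → C → E → F.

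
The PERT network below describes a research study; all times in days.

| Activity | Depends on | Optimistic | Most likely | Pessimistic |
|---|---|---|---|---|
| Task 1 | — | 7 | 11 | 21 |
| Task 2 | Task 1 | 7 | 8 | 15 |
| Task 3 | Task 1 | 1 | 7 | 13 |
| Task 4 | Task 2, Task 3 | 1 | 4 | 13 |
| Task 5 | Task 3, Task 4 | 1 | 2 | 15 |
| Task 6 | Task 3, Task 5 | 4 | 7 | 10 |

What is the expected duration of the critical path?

te_Task 1 = (7 + 4·11 + 21)/6 = 72/6 = 12
te_Task 2 = (7 + 4·8 + 15)/6 = 54/6 = 9
te_Task 3 = (1 + 4·7 + 13)/6 = 42/6 = 7
te_Task 4 = (1 + 4·4 + 13)/6 = 30/6 = 5
te_Task 5 = (1 + 4·2 + 15)/6 = 24/6 = 4
te_Task 6 = (4 + 4·7 + 10)/6 = 42/6 = 7

Forward pass:
ES_Task 1 = 0; EF_Task 1 = 12
ES_Task 2 = 12; EF_Task 2 = 12+9 = 21
ES_Task 3 = 12; EF_Task 3 = 12+7 = 19
ES_Task 4 = max(EF_Task 2=21, EF_Task 3=19) = 21; EF_Task 4 = 21+5 = 26
ES_Task 5 = max(EF_Task 3=19, EF_Task 4=26) = 26; EF_Task 5 = 26+4 = 30
ES_Task 6 = max(EF_Task 3=19, EF_Task 5=30) = 30; EF_Task 6 = 30+7 = 37
Expected project duration μ = 37 days. Critical path: Task 1 → Task 2 → Task 4 → Task 5 → Task 6.

37 days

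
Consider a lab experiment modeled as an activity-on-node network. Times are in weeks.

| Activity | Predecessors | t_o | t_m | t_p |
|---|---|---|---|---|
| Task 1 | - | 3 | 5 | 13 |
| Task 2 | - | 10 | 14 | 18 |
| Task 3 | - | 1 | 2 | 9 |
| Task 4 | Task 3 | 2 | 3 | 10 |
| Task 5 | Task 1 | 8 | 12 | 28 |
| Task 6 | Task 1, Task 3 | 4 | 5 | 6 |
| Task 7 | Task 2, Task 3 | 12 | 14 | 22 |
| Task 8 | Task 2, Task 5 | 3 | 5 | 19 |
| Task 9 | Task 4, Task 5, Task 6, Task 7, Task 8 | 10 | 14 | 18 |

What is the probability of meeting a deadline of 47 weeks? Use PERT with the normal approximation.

0.944

te_Task 1 = (3 + 4·5 + 13)/6 = 36/6 = 6; σ²_Task 1 = ((13−3)/6)² = 2.778
te_Task 2 = (10 + 4·14 + 18)/6 = 84/6 = 14; σ²_Task 2 = ((18−10)/6)² = 1.778
te_Task 3 = (1 + 4·2 + 9)/6 = 18/6 = 3; σ²_Task 3 = ((9−1)/6)² = 1.778
te_Task 4 = (2 + 4·3 + 10)/6 = 24/6 = 4; σ²_Task 4 = ((10−2)/6)² = 1.778
te_Task 5 = (8 + 4·12 + 28)/6 = 84/6 = 14; σ²_Task 5 = ((28−8)/6)² = 11.111
te_Task 6 = (4 + 4·5 + 6)/6 = 30/6 = 5; σ²_Task 6 = ((6−4)/6)² = 0.111
te_Task 7 = (12 + 4·14 + 22)/6 = 90/6 = 15; σ²_Task 7 = ((22−12)/6)² = 2.778
te_Task 8 = (3 + 4·5 + 19)/6 = 42/6 = 7; σ²_Task 8 = ((19−3)/6)² = 7.111
te_Task 9 = (10 + 4·14 + 18)/6 = 84/6 = 14; σ²_Task 9 = ((18−10)/6)² = 1.778

Forward pass:
ES_Task 1 = 0; EF_Task 1 = 6
ES_Task 2 = 0; EF_Task 2 = 14
ES_Task 3 = 0; EF_Task 3 = 3
ES_Task 4 = 3; EF_Task 4 = 3+4 = 7
ES_Task 5 = 6; EF_Task 5 = 6+14 = 20
ES_Task 6 = max(EF_Task 1=6, EF_Task 3=3) = 6; EF_Task 6 = 6+5 = 11
ES_Task 7 = max(EF_Task 2=14, EF_Task 3=3) = 14; EF_Task 7 = 14+15 = 29
ES_Task 8 = max(EF_Task 2=14, EF_Task 5=20) = 20; EF_Task 8 = 20+7 = 27
ES_Task 9 = max(EF_Task 4=7, EF_Task 5=20, EF_Task 6=11, EF_Task 7=29, EF_Task 8=27) = 29; EF_Task 9 = 29+14 = 43
Expected project duration μ = 43 weeks. Critical path: Task 2 → Task 7 → Task 9.

Variance along critical path = 1.778 + 2.778 + 1.778 = 6.333; σ = √6.333 = 2.517 weeks.
Z = (47 − 43) / 2.517 = 1.589
P(T ≤ 47) = Φ(1.589) ≈ 0.944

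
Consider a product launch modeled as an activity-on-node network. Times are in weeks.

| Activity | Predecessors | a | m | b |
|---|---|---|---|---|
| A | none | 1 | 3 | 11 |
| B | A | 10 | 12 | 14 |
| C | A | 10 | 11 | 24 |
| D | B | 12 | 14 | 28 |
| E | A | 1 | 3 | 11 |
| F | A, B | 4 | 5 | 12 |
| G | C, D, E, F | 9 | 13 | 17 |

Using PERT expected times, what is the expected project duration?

45 weeks

te_A = (1 + 4·3 + 11)/6 = 24/6 = 4
te_B = (10 + 4·12 + 14)/6 = 72/6 = 12
te_C = (10 + 4·11 + 24)/6 = 78/6 = 13
te_D = (12 + 4·14 + 28)/6 = 96/6 = 16
te_E = (1 + 4·3 + 11)/6 = 24/6 = 4
te_F = (4 + 4·5 + 12)/6 = 36/6 = 6
te_G = (9 + 4·13 + 17)/6 = 78/6 = 13

Forward pass:
ES_A = 0; EF_A = 4
ES_B = 4; EF_B = 4+12 = 16
ES_C = 4; EF_C = 4+13 = 17
ES_D = 16; EF_D = 16+16 = 32
ES_E = 4; EF_E = 4+4 = 8
ES_F = max(EF_A=4, EF_B=16) = 16; EF_F = 16+6 = 22
ES_G = max(EF_C=17, EF_D=32, EF_E=8, EF_F=22) = 32; EF_G = 32+13 = 45
Expected project duration μ = 45 weeks. Critical path: A → B → D → G.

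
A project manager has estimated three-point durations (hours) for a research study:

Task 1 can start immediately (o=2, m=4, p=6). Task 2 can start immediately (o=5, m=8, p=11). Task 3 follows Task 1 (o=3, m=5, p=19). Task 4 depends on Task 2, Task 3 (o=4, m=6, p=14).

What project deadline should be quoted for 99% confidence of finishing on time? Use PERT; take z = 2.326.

25.5 hours

te_Task 1 = (2 + 4·4 + 6)/6 = 24/6 = 4; σ²_Task 1 = ((6−2)/6)² = 0.444
te_Task 2 = (5 + 4·8 + 11)/6 = 48/6 = 8; σ²_Task 2 = ((11−5)/6)² = 1.000
te_Task 3 = (3 + 4·5 + 19)/6 = 42/6 = 7; σ²_Task 3 = ((19−3)/6)² = 7.111
te_Task 4 = (4 + 4·6 + 14)/6 = 42/6 = 7; σ²_Task 4 = ((14−4)/6)² = 2.778

Forward pass:
ES_Task 1 = 0; EF_Task 1 = 4
ES_Task 2 = 0; EF_Task 2 = 8
ES_Task 3 = 4; EF_Task 3 = 4+7 = 11
ES_Task 4 = max(EF_Task 2=8, EF_Task 3=11) = 11; EF_Task 4 = 11+7 = 18
Expected project duration μ = 18 hours. Critical path: Task 1 → Task 3 → Task 4.

Variance along critical path = 0.444 + 7.111 + 2.778 = 10.333; σ = 3.215 hours.
D = μ + z·σ = 18 + 2.326·3.215 = 25.5 hours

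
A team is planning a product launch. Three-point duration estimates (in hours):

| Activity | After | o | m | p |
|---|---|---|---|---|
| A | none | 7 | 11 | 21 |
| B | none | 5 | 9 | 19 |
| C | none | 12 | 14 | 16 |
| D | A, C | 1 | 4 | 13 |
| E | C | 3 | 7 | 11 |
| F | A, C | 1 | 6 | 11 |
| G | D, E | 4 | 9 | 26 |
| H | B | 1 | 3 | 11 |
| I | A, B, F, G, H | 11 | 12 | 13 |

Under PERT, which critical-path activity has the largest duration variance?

te_A = (7 + 4·11 + 21)/6 = 72/6 = 12; σ²_A = ((21−7)/6)² = 5.444
te_B = (5 + 4·9 + 19)/6 = 60/6 = 10; σ²_B = ((19−5)/6)² = 5.444
te_C = (12 + 4·14 + 16)/6 = 84/6 = 14; σ²_C = ((16−12)/6)² = 0.444
te_D = (1 + 4·4 + 13)/6 = 30/6 = 5; σ²_D = ((13−1)/6)² = 4.000
te_E = (3 + 4·7 + 11)/6 = 42/6 = 7; σ²_E = ((11−3)/6)² = 1.778
te_F = (1 + 4·6 + 11)/6 = 36/6 = 6; σ²_F = ((11−1)/6)² = 2.778
te_G = (4 + 4·9 + 26)/6 = 66/6 = 11; σ²_G = ((26−4)/6)² = 13.444
te_H = (1 + 4·3 + 11)/6 = 24/6 = 4; σ²_H = ((11−1)/6)² = 2.778
te_I = (11 + 4·12 + 13)/6 = 72/6 = 12; σ²_I = ((13−11)/6)² = 0.111

Forward pass:
ES_A = 0; EF_A = 12
ES_B = 0; EF_B = 10
ES_C = 0; EF_C = 14
ES_D = max(EF_A=12, EF_C=14) = 14; EF_D = 14+5 = 19
ES_E = 14; EF_E = 14+7 = 21
ES_F = max(EF_A=12, EF_C=14) = 14; EF_F = 14+6 = 20
ES_G = max(EF_D=19, EF_E=21) = 21; EF_G = 21+11 = 32
ES_H = 10; EF_H = 10+4 = 14
ES_I = max(EF_A=12, EF_B=10, EF_F=20, EF_G=32, EF_H=14) = 32; EF_I = 32+12 = 44
Expected project duration μ = 44 hours. Critical path: C → E → G → I.

Variances on critical path: σ²_C=0.444, σ²_E=1.778, σ²_G=13.444, σ²_I=0.111.
Largest is σ²_G = 13.444.

G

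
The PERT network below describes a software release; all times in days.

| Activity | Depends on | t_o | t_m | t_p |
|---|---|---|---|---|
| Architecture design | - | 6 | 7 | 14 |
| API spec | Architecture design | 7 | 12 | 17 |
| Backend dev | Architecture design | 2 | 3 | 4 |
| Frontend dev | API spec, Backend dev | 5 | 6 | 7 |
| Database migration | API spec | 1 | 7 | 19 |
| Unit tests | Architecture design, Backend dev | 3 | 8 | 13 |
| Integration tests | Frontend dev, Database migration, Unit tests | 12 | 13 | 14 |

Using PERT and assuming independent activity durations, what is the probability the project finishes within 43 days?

0.706

te_Architecture design = (6 + 4·7 + 14)/6 = 48/6 = 8; σ²_Architecture design = ((14−6)/6)² = 1.778
te_API spec = (7 + 4·12 + 17)/6 = 72/6 = 12; σ²_API spec = ((17−7)/6)² = 2.778
te_Backend dev = (2 + 4·3 + 4)/6 = 18/6 = 3; σ²_Backend dev = ((4−2)/6)² = 0.111
te_Frontend dev = (5 + 4·6 + 7)/6 = 36/6 = 6; σ²_Frontend dev = ((7−5)/6)² = 0.111
te_Database migration = (1 + 4·7 + 19)/6 = 48/6 = 8; σ²_Database migration = ((19−1)/6)² = 9.000
te_Unit tests = (3 + 4·8 + 13)/6 = 48/6 = 8; σ²_Unit tests = ((13−3)/6)² = 2.778
te_Integration tests = (12 + 4·13 + 14)/6 = 78/6 = 13; σ²_Integration tests = ((14−12)/6)² = 0.111

Forward pass:
ES_Architecture design = 0; EF_Architecture design = 8
ES_API spec = 8; EF_API spec = 8+12 = 20
ES_Backend dev = 8; EF_Backend dev = 8+3 = 11
ES_Frontend dev = max(EF_API spec=20, EF_Backend dev=11) = 20; EF_Frontend dev = 20+6 = 26
ES_Database migration = 20; EF_Database migration = 20+8 = 28
ES_Unit tests = max(EF_Architecture design=8, EF_Backend dev=11) = 11; EF_Unit tests = 11+8 = 19
ES_Integration tests = max(EF_Frontend dev=26, EF_Database migration=28, EF_Unit tests=19) = 28; EF_Integration tests = 28+13 = 41
Expected project duration μ = 41 days. Critical path: Architecture design → API spec → Database migration → Integration tests.

Variance along critical path = 1.778 + 2.778 + 9.000 + 0.111 = 13.667; σ = √13.667 = 3.697 days.
Z = (43 − 41) / 3.697 = 0.541
P(T ≤ 43) = Φ(0.541) ≈ 0.706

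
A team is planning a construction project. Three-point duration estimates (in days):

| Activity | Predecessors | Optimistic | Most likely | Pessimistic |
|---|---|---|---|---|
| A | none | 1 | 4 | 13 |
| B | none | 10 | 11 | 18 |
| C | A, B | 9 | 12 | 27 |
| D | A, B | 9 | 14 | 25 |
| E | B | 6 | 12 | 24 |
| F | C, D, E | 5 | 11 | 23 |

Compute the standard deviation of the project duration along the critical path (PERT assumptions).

4.23 days

te_A = (1 + 4·4 + 13)/6 = 30/6 = 5; σ²_A = ((13−1)/6)² = 4.000
te_B = (10 + 4·11 + 18)/6 = 72/6 = 12; σ²_B = ((18−10)/6)² = 1.778
te_C = (9 + 4·12 + 27)/6 = 84/6 = 14; σ²_C = ((27−9)/6)² = 9.000
te_D = (9 + 4·14 + 25)/6 = 90/6 = 15; σ²_D = ((25−9)/6)² = 7.111
te_E = (6 + 4·12 + 24)/6 = 78/6 = 13; σ²_E = ((24−6)/6)² = 9.000
te_F = (5 + 4·11 + 23)/6 = 72/6 = 12; σ²_F = ((23−5)/6)² = 9.000

Forward pass:
ES_A = 0; EF_A = 5
ES_B = 0; EF_B = 12
ES_C = max(EF_A=5, EF_B=12) = 12; EF_C = 12+14 = 26
ES_D = max(EF_A=5, EF_B=12) = 12; EF_D = 12+15 = 27
ES_E = 12; EF_E = 12+13 = 25
ES_F = max(EF_C=26, EF_D=27, EF_E=25) = 27; EF_F = 27+12 = 39
Expected project duration μ = 39 days. Critical path: B → D → F.

Variance along critical path = 1.778 + 7.111 + 9.000 = 17.889
σ = √17.889 = 4.230 days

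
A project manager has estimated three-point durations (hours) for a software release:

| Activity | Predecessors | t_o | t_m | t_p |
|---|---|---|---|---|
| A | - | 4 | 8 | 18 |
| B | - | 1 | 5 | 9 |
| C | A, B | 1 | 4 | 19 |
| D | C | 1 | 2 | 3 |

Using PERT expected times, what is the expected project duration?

te_A = (4 + 4·8 + 18)/6 = 54/6 = 9
te_B = (1 + 4·5 + 9)/6 = 30/6 = 5
te_C = (1 + 4·4 + 19)/6 = 36/6 = 6
te_D = (1 + 4·2 + 3)/6 = 12/6 = 2

Forward pass:
ES_A = 0; EF_A = 9
ES_B = 0; EF_B = 5
ES_C = max(EF_A=9, EF_B=5) = 9; EF_C = 9+6 = 15
ES_D = 15; EF_D = 15+2 = 17
Expected project duration μ = 17 hours. Critical path: A → C → D.

17 hours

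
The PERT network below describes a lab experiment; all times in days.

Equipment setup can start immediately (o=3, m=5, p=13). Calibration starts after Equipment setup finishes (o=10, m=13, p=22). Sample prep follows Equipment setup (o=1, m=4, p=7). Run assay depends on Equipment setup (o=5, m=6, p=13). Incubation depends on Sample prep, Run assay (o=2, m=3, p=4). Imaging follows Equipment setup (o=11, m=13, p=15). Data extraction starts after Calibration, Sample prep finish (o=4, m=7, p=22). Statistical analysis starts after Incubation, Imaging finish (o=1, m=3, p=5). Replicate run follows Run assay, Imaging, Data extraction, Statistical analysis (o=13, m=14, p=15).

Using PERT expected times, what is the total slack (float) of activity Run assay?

te_Equipment setup = (3 + 4·5 + 13)/6 = 36/6 = 6
te_Calibration = (10 + 4·13 + 22)/6 = 84/6 = 14
te_Sample prep = (1 + 4·4 + 7)/6 = 24/6 = 4
te_Run assay = (5 + 4·6 + 13)/6 = 42/6 = 7
te_Incubation = (2 + 4·3 + 4)/6 = 18/6 = 3
te_Imaging = (11 + 4·13 + 15)/6 = 78/6 = 13
te_Data extraction = (4 + 4·7 + 22)/6 = 54/6 = 9
te_Statistical analysis = (1 + 4·3 + 5)/6 = 18/6 = 3
te_Replicate run = (13 + 4·14 + 15)/6 = 84/6 = 14

Forward pass:
ES_Equipment setup = 0; EF_Equipment setup = 6
ES_Calibration = 6; EF_Calibration = 6+14 = 20
ES_Sample prep = 6; EF_Sample prep = 6+4 = 10
ES_Run assay = 6; EF_Run assay = 6+7 = 13
ES_Incubation = max(EF_Sample prep=10, EF_Run assay=13) = 13; EF_Incubation = 13+3 = 16
ES_Imaging = 6; EF_Imaging = 6+13 = 19
ES_Data extraction = max(EF_Calibration=20, EF_Sample prep=10) = 20; EF_Data extraction = 20+9 = 29
ES_Statistical analysis = max(EF_Incubation=16, EF_Imaging=19) = 19; EF_Statistical analysis = 19+3 = 22
ES_Replicate run = max(EF_Run assay=13, EF_Imaging=19, EF_Data extraction=29, EF_Statistical analysis=22) = 29; EF_Replicate run = 29+14 = 43
Expected project duration μ = 43 days. Critical path: Equipment setup → Calibration → Data extraction → Replicate run.

Backward pass:
LF_Replicate run = 43; LS_Replicate run = 43−14 = 29
LF_Statistical analysis = LS_Replicate run = 29; LS_Statistical analysis = 29−3 = 26
LF_Data extraction = LS_Replicate run = 29; LS_Data extraction = 29−9 = 20
LF_Imaging = min(LS_Statistical analysis=26, LS_Replicate run=29) = 26; LS_Imaging = 26−13 = 13
LF_Incubation = LS_Statistical analysis = 26; LS_Incubation = 26−3 = 23
LF_Run assay = min(LS_Incubation=23, LS_Replicate run=29) = 23; LS_Run assay = 23−7 = 16
LF_Sample prep = min(LS_Incubation=23, LS_Data extraction=20) = 20; LS_Sample prep = 20−4 = 16
LF_Calibration = LS_Data extraction = 20; LS_Calibration = 20−14 = 6
LF_Equipment setup = min(LS_Calibration=6, LS_Sample prep=16, LS_Run assay=16, LS_Imaging=13) = 6; LS_Equipment setup = 6−6 = 0
Slack_Run assay = LS_Run assay − ES_Run assay = 16 − 6 = 10

10 days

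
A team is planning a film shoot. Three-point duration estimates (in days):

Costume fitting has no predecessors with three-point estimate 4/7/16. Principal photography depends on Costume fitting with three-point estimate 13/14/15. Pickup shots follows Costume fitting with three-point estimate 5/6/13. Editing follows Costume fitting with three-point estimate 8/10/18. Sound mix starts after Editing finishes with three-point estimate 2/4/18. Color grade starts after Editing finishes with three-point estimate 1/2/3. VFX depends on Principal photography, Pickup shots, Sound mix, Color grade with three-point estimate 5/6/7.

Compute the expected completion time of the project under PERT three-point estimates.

te_Costume fitting = (4 + 4·7 + 16)/6 = 48/6 = 8
te_Principal photography = (13 + 4·14 + 15)/6 = 84/6 = 14
te_Pickup shots = (5 + 4·6 + 13)/6 = 42/6 = 7
te_Editing = (8 + 4·10 + 18)/6 = 66/6 = 11
te_Sound mix = (2 + 4·4 + 18)/6 = 36/6 = 6
te_Color grade = (1 + 4·2 + 3)/6 = 12/6 = 2
te_VFX = (5 + 4·6 + 7)/6 = 36/6 = 6

Forward pass:
ES_Costume fitting = 0; EF_Costume fitting = 8
ES_Principal photography = 8; EF_Principal photography = 8+14 = 22
ES_Pickup shots = 8; EF_Pickup shots = 8+7 = 15
ES_Editing = 8; EF_Editing = 8+11 = 19
ES_Sound mix = 19; EF_Sound mix = 19+6 = 25
ES_Color grade = 19; EF_Color grade = 19+2 = 21
ES_VFX = max(EF_Principal photography=22, EF_Pickup shots=15, EF_Sound mix=25, EF_Color grade=21) = 25; EF_VFX = 25+6 = 31
Expected project duration μ = 31 days. Critical path: Costume fitting → Editing → Sound mix → VFX.

31 days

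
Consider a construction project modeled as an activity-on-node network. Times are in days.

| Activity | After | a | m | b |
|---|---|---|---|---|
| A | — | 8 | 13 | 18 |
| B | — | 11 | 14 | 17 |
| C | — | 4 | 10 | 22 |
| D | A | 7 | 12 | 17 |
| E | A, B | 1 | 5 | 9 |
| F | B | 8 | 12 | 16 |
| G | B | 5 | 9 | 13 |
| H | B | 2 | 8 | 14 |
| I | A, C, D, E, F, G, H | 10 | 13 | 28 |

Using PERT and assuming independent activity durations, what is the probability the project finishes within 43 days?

te_A = (8 + 4·13 + 18)/6 = 78/6 = 13; σ²_A = ((18−8)/6)² = 2.778
te_B = (11 + 4·14 + 17)/6 = 84/6 = 14; σ²_B = ((17−11)/6)² = 1.000
te_C = (4 + 4·10 + 22)/6 = 66/6 = 11; σ²_C = ((22−4)/6)² = 9.000
te_D = (7 + 4·12 + 17)/6 = 72/6 = 12; σ²_D = ((17−7)/6)² = 2.778
te_E = (1 + 4·5 + 9)/6 = 30/6 = 5; σ²_E = ((9−1)/6)² = 1.778
te_F = (8 + 4·12 + 16)/6 = 72/6 = 12; σ²_F = ((16−8)/6)² = 1.778
te_G = (5 + 4·9 + 13)/6 = 54/6 = 9; σ²_G = ((13−5)/6)² = 1.778
te_H = (2 + 4·8 + 14)/6 = 48/6 = 8; σ²_H = ((14−2)/6)² = 4.000
te_I = (10 + 4·13 + 28)/6 = 90/6 = 15; σ²_I = ((28−10)/6)² = 9.000

Forward pass:
ES_A = 0; EF_A = 13
ES_B = 0; EF_B = 14
ES_C = 0; EF_C = 11
ES_D = 13; EF_D = 13+12 = 25
ES_E = max(EF_A=13, EF_B=14) = 14; EF_E = 14+5 = 19
ES_F = 14; EF_F = 14+12 = 26
ES_G = 14; EF_G = 14+9 = 23
ES_H = 14; EF_H = 14+8 = 22
ES_I = max(EF_A=13, EF_C=11, EF_D=25, EF_E=19, EF_F=26, EF_G=23, EF_H=22) = 26; EF_I = 26+15 = 41
Expected project duration μ = 41 days. Critical path: B → F → I.

Variance along critical path = 1.000 + 1.778 + 9.000 = 11.778; σ = √11.778 = 3.432 days.
Z = (43 − 41) / 3.432 = 0.583
P(T ≤ 43) = Φ(0.583) ≈ 0.720

0.720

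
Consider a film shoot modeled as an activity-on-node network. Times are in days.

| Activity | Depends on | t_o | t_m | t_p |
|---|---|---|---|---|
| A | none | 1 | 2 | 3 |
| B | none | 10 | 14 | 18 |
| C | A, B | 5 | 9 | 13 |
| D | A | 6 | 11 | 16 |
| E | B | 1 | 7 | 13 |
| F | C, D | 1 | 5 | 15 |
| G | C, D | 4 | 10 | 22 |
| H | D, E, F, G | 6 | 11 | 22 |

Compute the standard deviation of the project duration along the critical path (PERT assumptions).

te_A = (1 + 4·2 + 3)/6 = 12/6 = 2; σ²_A = ((3−1)/6)² = 0.111
te_B = (10 + 4·14 + 18)/6 = 84/6 = 14; σ²_B = ((18−10)/6)² = 1.778
te_C = (5 + 4·9 + 13)/6 = 54/6 = 9; σ²_C = ((13−5)/6)² = 1.778
te_D = (6 + 4·11 + 16)/6 = 66/6 = 11; σ²_D = ((16−6)/6)² = 2.778
te_E = (1 + 4·7 + 13)/6 = 42/6 = 7; σ²_E = ((13−1)/6)² = 4.000
te_F = (1 + 4·5 + 15)/6 = 36/6 = 6; σ²_F = ((15−1)/6)² = 5.444
te_G = (4 + 4·10 + 22)/6 = 66/6 = 11; σ²_G = ((22−4)/6)² = 9.000
te_H = (6 + 4·11 + 22)/6 = 72/6 = 12; σ²_H = ((22−6)/6)² = 7.111

Forward pass:
ES_A = 0; EF_A = 2
ES_B = 0; EF_B = 14
ES_C = max(EF_A=2, EF_B=14) = 14; EF_C = 14+9 = 23
ES_D = 2; EF_D = 2+11 = 13
ES_E = 14; EF_E = 14+7 = 21
ES_F = max(EF_C=23, EF_D=13) = 23; EF_F = 23+6 = 29
ES_G = max(EF_C=23, EF_D=13) = 23; EF_G = 23+11 = 34
ES_H = max(EF_D=13, EF_E=21, EF_F=29, EF_G=34) = 34; EF_H = 34+12 = 46
Expected project duration μ = 46 days. Critical path: B → C → G → H.

Variance along critical path = 1.778 + 1.778 + 9.000 + 7.111 = 19.667
σ = √19.667 = 4.435 days

4.43 days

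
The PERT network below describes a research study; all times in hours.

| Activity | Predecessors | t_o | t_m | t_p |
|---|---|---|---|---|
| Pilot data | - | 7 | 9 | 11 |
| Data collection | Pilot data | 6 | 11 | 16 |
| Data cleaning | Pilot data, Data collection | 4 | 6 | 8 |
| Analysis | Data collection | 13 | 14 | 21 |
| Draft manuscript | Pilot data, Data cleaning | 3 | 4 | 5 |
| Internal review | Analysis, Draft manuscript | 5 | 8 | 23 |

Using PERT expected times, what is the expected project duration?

45 hours

te_Pilot data = (7 + 4·9 + 11)/6 = 54/6 = 9
te_Data collection = (6 + 4·11 + 16)/6 = 66/6 = 11
te_Data cleaning = (4 + 4·6 + 8)/6 = 36/6 = 6
te_Analysis = (13 + 4·14 + 21)/6 = 90/6 = 15
te_Draft manuscript = (3 + 4·4 + 5)/6 = 24/6 = 4
te_Internal review = (5 + 4·8 + 23)/6 = 60/6 = 10

Forward pass:
ES_Pilot data = 0; EF_Pilot data = 9
ES_Data collection = 9; EF_Data collection = 9+11 = 20
ES_Data cleaning = max(EF_Pilot data=9, EF_Data collection=20) = 20; EF_Data cleaning = 20+6 = 26
ES_Analysis = 20; EF_Analysis = 20+15 = 35
ES_Draft manuscript = max(EF_Pilot data=9, EF_Data cleaning=26) = 26; EF_Draft manuscript = 26+4 = 30
ES_Internal review = max(EF_Analysis=35, EF_Draft manuscript=30) = 35; EF_Internal review = 35+10 = 45
Expected project duration μ = 45 hours. Critical path: Pilot data → Data collection → Analysis → Internal review.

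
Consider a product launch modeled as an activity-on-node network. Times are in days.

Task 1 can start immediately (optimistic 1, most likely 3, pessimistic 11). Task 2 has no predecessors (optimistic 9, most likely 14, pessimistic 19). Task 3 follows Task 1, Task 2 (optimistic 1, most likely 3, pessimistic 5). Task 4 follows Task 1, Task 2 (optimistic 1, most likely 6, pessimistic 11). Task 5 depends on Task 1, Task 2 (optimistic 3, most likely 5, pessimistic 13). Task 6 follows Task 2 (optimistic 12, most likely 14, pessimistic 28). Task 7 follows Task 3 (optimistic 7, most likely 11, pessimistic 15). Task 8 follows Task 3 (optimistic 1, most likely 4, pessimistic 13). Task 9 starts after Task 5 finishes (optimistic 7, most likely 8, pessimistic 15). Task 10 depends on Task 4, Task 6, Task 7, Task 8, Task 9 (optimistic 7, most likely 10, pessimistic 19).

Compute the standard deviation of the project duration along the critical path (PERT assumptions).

3.73 days

te_Task 1 = (1 + 4·3 + 11)/6 = 24/6 = 4; σ²_Task 1 = ((11−1)/6)² = 2.778
te_Task 2 = (9 + 4·14 + 19)/6 = 84/6 = 14; σ²_Task 2 = ((19−9)/6)² = 2.778
te_Task 3 = (1 + 4·3 + 5)/6 = 18/6 = 3; σ²_Task 3 = ((5−1)/6)² = 0.444
te_Task 4 = (1 + 4·6 + 11)/6 = 36/6 = 6; σ²_Task 4 = ((11−1)/6)² = 2.778
te_Task 5 = (3 + 4·5 + 13)/6 = 36/6 = 6; σ²_Task 5 = ((13−3)/6)² = 2.778
te_Task 6 = (12 + 4·14 + 28)/6 = 96/6 = 16; σ²_Task 6 = ((28−12)/6)² = 7.111
te_Task 7 = (7 + 4·11 + 15)/6 = 66/6 = 11; σ²_Task 7 = ((15−7)/6)² = 1.778
te_Task 8 = (1 + 4·4 + 13)/6 = 30/6 = 5; σ²_Task 8 = ((13−1)/6)² = 4.000
te_Task 9 = (7 + 4·8 + 15)/6 = 54/6 = 9; σ²_Task 9 = ((15−7)/6)² = 1.778
te_Task 10 = (7 + 4·10 + 19)/6 = 66/6 = 11; σ²_Task 10 = ((19−7)/6)² = 4.000

Forward pass:
ES_Task 1 = 0; EF_Task 1 = 4
ES_Task 2 = 0; EF_Task 2 = 14
ES_Task 3 = max(EF_Task 1=4, EF_Task 2=14) = 14; EF_Task 3 = 14+3 = 17
ES_Task 4 = max(EF_Task 1=4, EF_Task 2=14) = 14; EF_Task 4 = 14+6 = 20
ES_Task 5 = max(EF_Task 1=4, EF_Task 2=14) = 14; EF_Task 5 = 14+6 = 20
ES_Task 6 = 14; EF_Task 6 = 14+16 = 30
ES_Task 7 = 17; EF_Task 7 = 17+11 = 28
ES_Task 8 = 17; EF_Task 8 = 17+5 = 22
ES_Task 9 = 20; EF_Task 9 = 20+9 = 29
ES_Task 10 = max(EF_Task 4=20, EF_Task 6=30, EF_Task 7=28, EF_Task 8=22, EF_Task 9=29) = 30; EF_Task 10 = 30+11 = 41
Expected project duration μ = 41 days. Critical path: Task 2 → Task 6 → Task 10.

Variance along critical path = 2.778 + 7.111 + 4.000 = 13.889
σ = √13.889 = 3.727 days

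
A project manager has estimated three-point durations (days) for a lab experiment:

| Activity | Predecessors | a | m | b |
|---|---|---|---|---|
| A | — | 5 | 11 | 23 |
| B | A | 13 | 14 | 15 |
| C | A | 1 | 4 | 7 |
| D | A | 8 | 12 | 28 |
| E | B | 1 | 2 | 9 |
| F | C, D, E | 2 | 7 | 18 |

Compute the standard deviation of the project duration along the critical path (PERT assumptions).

4.24 days

te_A = (5 + 4·11 + 23)/6 = 72/6 = 12; σ²_A = ((23−5)/6)² = 9.000
te_B = (13 + 4·14 + 15)/6 = 84/6 = 14; σ²_B = ((15−13)/6)² = 0.111
te_C = (1 + 4·4 + 7)/6 = 24/6 = 4; σ²_C = ((7−1)/6)² = 1.000
te_D = (8 + 4·12 + 28)/6 = 84/6 = 14; σ²_D = ((28−8)/6)² = 11.111
te_E = (1 + 4·2 + 9)/6 = 18/6 = 3; σ²_E = ((9−1)/6)² = 1.778
te_F = (2 + 4·7 + 18)/6 = 48/6 = 8; σ²_F = ((18−2)/6)² = 7.111

Forward pass:
ES_A = 0; EF_A = 12
ES_B = 12; EF_B = 12+14 = 26
ES_C = 12; EF_C = 12+4 = 16
ES_D = 12; EF_D = 12+14 = 26
ES_E = 26; EF_E = 26+3 = 29
ES_F = max(EF_C=16, EF_D=26, EF_E=29) = 29; EF_F = 29+8 = 37
Expected project duration μ = 37 days. Critical path: A → B → E → F.

Variance along critical path = 9.000 + 0.111 + 1.778 + 7.111 = 18.000
σ = √18.000 = 4.243 days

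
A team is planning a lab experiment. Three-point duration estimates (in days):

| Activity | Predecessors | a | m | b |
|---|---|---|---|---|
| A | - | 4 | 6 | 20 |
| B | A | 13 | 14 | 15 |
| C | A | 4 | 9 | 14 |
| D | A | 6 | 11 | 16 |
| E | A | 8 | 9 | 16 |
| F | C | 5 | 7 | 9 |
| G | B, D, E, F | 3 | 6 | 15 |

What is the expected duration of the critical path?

te_A = (4 + 4·6 + 20)/6 = 48/6 = 8
te_B = (13 + 4·14 + 15)/6 = 84/6 = 14
te_C = (4 + 4·9 + 14)/6 = 54/6 = 9
te_D = (6 + 4·11 + 16)/6 = 66/6 = 11
te_E = (8 + 4·9 + 16)/6 = 60/6 = 10
te_F = (5 + 4·7 + 9)/6 = 42/6 = 7
te_G = (3 + 4·6 + 15)/6 = 42/6 = 7

Forward pass:
ES_A = 0; EF_A = 8
ES_B = 8; EF_B = 8+14 = 22
ES_C = 8; EF_C = 8+9 = 17
ES_D = 8; EF_D = 8+11 = 19
ES_E = 8; EF_E = 8+10 = 18
ES_F = 17; EF_F = 17+7 = 24
ES_G = max(EF_B=22, EF_D=19, EF_E=18, EF_F=24) = 24; EF_G = 24+7 = 31
Expected project duration μ = 31 days. Critical path: A → C → F → G.

31 days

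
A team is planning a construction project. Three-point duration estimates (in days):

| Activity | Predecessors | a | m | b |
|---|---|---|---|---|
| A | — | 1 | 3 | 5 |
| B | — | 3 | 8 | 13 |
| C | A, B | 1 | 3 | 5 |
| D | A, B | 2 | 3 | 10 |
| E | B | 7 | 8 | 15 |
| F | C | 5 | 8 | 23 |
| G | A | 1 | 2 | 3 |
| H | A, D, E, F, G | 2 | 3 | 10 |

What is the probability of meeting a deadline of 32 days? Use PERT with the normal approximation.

0.969

te_A = (1 + 4·3 + 5)/6 = 18/6 = 3; σ²_A = ((5−1)/6)² = 0.444
te_B = (3 + 4·8 + 13)/6 = 48/6 = 8; σ²_B = ((13−3)/6)² = 2.778
te_C = (1 + 4·3 + 5)/6 = 18/6 = 3; σ²_C = ((5−1)/6)² = 0.444
te_D = (2 + 4·3 + 10)/6 = 24/6 = 4; σ²_D = ((10−2)/6)² = 1.778
te_E = (7 + 4·8 + 15)/6 = 54/6 = 9; σ²_E = ((15−7)/6)² = 1.778
te_F = (5 + 4·8 + 23)/6 = 60/6 = 10; σ²_F = ((23−5)/6)² = 9.000
te_G = (1 + 4·2 + 3)/6 = 12/6 = 2; σ²_G = ((3−1)/6)² = 0.111
te_H = (2 + 4·3 + 10)/6 = 24/6 = 4; σ²_H = ((10−2)/6)² = 1.778

Forward pass:
ES_A = 0; EF_A = 3
ES_B = 0; EF_B = 8
ES_C = max(EF_A=3, EF_B=8) = 8; EF_C = 8+3 = 11
ES_D = max(EF_A=3, EF_B=8) = 8; EF_D = 8+4 = 12
ES_E = 8; EF_E = 8+9 = 17
ES_F = 11; EF_F = 11+10 = 21
ES_G = 3; EF_G = 3+2 = 5
ES_H = max(EF_A=3, EF_D=12, EF_E=17, EF_F=21, EF_G=5) = 21; EF_H = 21+4 = 25
Expected project duration μ = 25 days. Critical path: B → C → F → H.

Variance along critical path = 2.778 + 0.444 + 9.000 + 1.778 = 14.000; σ = √14.000 = 3.742 days.
Z = (32 − 25) / 3.742 = 1.871
P(T ≤ 32) = Φ(1.871) ≈ 0.969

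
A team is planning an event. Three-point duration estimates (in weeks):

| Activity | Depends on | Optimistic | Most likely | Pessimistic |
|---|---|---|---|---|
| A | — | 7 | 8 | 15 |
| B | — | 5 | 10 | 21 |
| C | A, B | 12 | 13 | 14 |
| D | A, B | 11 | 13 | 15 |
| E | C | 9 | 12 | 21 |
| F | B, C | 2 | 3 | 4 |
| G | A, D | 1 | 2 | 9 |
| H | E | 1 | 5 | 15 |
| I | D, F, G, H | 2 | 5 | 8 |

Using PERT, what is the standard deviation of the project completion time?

te_A = (7 + 4·8 + 15)/6 = 54/6 = 9; σ²_A = ((15−7)/6)² = 1.778
te_B = (5 + 4·10 + 21)/6 = 66/6 = 11; σ²_B = ((21−5)/6)² = 7.111
te_C = (12 + 4·13 + 14)/6 = 78/6 = 13; σ²_C = ((14−12)/6)² = 0.111
te_D = (11 + 4·13 + 15)/6 = 78/6 = 13; σ²_D = ((15−11)/6)² = 0.444
te_E = (9 + 4·12 + 21)/6 = 78/6 = 13; σ²_E = ((21−9)/6)² = 4.000
te_F = (2 + 4·3 + 4)/6 = 18/6 = 3; σ²_F = ((4−2)/6)² = 0.111
te_G = (1 + 4·2 + 9)/6 = 18/6 = 3; σ²_G = ((9−1)/6)² = 1.778
te_H = (1 + 4·5 + 15)/6 = 36/6 = 6; σ²_H = ((15−1)/6)² = 5.444
te_I = (2 + 4·5 + 8)/6 = 30/6 = 5; σ²_I = ((8−2)/6)² = 1.000

Forward pass:
ES_A = 0; EF_A = 9
ES_B = 0; EF_B = 11
ES_C = max(EF_A=9, EF_B=11) = 11; EF_C = 11+13 = 24
ES_D = max(EF_A=9, EF_B=11) = 11; EF_D = 11+13 = 24
ES_E = 24; EF_E = 24+13 = 37
ES_F = max(EF_B=11, EF_C=24) = 24; EF_F = 24+3 = 27
ES_G = max(EF_A=9, EF_D=24) = 24; EF_G = 24+3 = 27
ES_H = 37; EF_H = 37+6 = 43
ES_I = max(EF_D=24, EF_F=27, EF_G=27, EF_H=43) = 43; EF_I = 43+5 = 48
Expected project duration μ = 48 weeks. Critical path: B → C → E → H → I.

Variance along critical path = 7.111 + 0.111 + 4.000 + 5.444 + 1.000 = 17.667
σ = √17.667 = 4.203 weeks

4.20 weeks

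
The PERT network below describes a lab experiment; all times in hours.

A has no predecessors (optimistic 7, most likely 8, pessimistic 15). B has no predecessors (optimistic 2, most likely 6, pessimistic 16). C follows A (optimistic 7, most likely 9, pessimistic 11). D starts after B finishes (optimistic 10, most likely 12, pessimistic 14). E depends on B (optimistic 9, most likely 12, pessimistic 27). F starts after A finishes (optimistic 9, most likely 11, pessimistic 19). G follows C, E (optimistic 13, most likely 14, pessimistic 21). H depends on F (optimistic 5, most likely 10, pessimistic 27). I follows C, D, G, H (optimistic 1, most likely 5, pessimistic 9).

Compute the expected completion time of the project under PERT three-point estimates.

te_A = (7 + 4·8 + 15)/6 = 54/6 = 9
te_B = (2 + 4·6 + 16)/6 = 42/6 = 7
te_C = (7 + 4·9 + 11)/6 = 54/6 = 9
te_D = (10 + 4·12 + 14)/6 = 72/6 = 12
te_E = (9 + 4·12 + 27)/6 = 84/6 = 14
te_F = (9 + 4·11 + 19)/6 = 72/6 = 12
te_G = (13 + 4·14 + 21)/6 = 90/6 = 15
te_H = (5 + 4·10 + 27)/6 = 72/6 = 12
te_I = (1 + 4·5 + 9)/6 = 30/6 = 5

Forward pass:
ES_A = 0; EF_A = 9
ES_B = 0; EF_B = 7
ES_C = 9; EF_C = 9+9 = 18
ES_D = 7; EF_D = 7+12 = 19
ES_E = 7; EF_E = 7+14 = 21
ES_F = 9; EF_F = 9+12 = 21
ES_G = max(EF_C=18, EF_E=21) = 21; EF_G = 21+15 = 36
ES_H = 21; EF_H = 21+12 = 33
ES_I = max(EF_C=18, EF_D=19, EF_G=36, EF_H=33) = 36; EF_I = 36+5 = 41
Expected project duration μ = 41 hours. Critical path: B → E → G → I.

41 hours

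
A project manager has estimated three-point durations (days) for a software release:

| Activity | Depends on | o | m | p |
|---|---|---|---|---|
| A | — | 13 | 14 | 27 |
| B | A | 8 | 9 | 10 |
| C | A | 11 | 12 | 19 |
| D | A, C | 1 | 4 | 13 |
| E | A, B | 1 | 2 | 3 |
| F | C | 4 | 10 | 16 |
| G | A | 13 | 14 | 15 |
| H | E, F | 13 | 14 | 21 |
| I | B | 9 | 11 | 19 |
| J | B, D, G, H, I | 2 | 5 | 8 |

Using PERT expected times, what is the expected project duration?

59 days

te_A = (13 + 4·14 + 27)/6 = 96/6 = 16
te_B = (8 + 4·9 + 10)/6 = 54/6 = 9
te_C = (11 + 4·12 + 19)/6 = 78/6 = 13
te_D = (1 + 4·4 + 13)/6 = 30/6 = 5
te_E = (1 + 4·2 + 3)/6 = 12/6 = 2
te_F = (4 + 4·10 + 16)/6 = 60/6 = 10
te_G = (13 + 4·14 + 15)/6 = 84/6 = 14
te_H = (13 + 4·14 + 21)/6 = 90/6 = 15
te_I = (9 + 4·11 + 19)/6 = 72/6 = 12
te_J = (2 + 4·5 + 8)/6 = 30/6 = 5

Forward pass:
ES_A = 0; EF_A = 16
ES_B = 16; EF_B = 16+9 = 25
ES_C = 16; EF_C = 16+13 = 29
ES_D = max(EF_A=16, EF_C=29) = 29; EF_D = 29+5 = 34
ES_E = max(EF_A=16, EF_B=25) = 25; EF_E = 25+2 = 27
ES_F = 29; EF_F = 29+10 = 39
ES_G = 16; EF_G = 16+14 = 30
ES_H = max(EF_E=27, EF_F=39) = 39; EF_H = 39+15 = 54
ES_I = 25; EF_I = 25+12 = 37
ES_J = max(EF_B=25, EF_D=34, EF_G=30, EF_H=54, EF_I=37) = 54; EF_J = 54+5 = 59
Expected project duration μ = 59 days. Critical path: A → C → F → H → J.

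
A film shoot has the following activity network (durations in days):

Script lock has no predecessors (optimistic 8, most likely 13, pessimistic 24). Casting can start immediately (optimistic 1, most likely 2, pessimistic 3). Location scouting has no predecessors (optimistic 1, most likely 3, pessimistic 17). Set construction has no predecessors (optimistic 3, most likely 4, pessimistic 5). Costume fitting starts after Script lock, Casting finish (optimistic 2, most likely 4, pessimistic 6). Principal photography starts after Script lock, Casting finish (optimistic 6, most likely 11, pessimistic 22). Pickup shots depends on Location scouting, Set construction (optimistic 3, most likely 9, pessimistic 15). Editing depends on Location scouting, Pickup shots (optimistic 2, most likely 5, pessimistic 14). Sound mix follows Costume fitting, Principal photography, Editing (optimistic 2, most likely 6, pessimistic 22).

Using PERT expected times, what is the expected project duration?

te_Script lock = (8 + 4·13 + 24)/6 = 84/6 = 14
te_Casting = (1 + 4·2 + 3)/6 = 12/6 = 2
te_Location scouting = (1 + 4·3 + 17)/6 = 30/6 = 5
te_Set construction = (3 + 4·4 + 5)/6 = 24/6 = 4
te_Costume fitting = (2 + 4·4 + 6)/6 = 24/6 = 4
te_Principal photography = (6 + 4·11 + 22)/6 = 72/6 = 12
te_Pickup shots = (3 + 4·9 + 15)/6 = 54/6 = 9
te_Editing = (2 + 4·5 + 14)/6 = 36/6 = 6
te_Sound mix = (2 + 4·6 + 22)/6 = 48/6 = 8

Forward pass:
ES_Script lock = 0; EF_Script lock = 14
ES_Casting = 0; EF_Casting = 2
ES_Location scouting = 0; EF_Location scouting = 5
ES_Set construction = 0; EF_Set construction = 4
ES_Costume fitting = max(EF_Script lock=14, EF_Casting=2) = 14; EF_Costume fitting = 14+4 = 18
ES_Principal photography = max(EF_Script lock=14, EF_Casting=2) = 14; EF_Principal photography = 14+12 = 26
ES_Pickup shots = max(EF_Location scouting=5, EF_Set construction=4) = 5; EF_Pickup shots = 5+9 = 14
ES_Editing = max(EF_Location scouting=5, EF_Pickup shots=14) = 14; EF_Editing = 14+6 = 20
ES_Sound mix = max(EF_Costume fitting=18, EF_Principal photography=26, EF_Editing=20) = 26; EF_Sound mix = 26+8 = 34
Expected project duration μ = 34 days. Critical path: Script lock → Principal photography → Sound mix.

34 days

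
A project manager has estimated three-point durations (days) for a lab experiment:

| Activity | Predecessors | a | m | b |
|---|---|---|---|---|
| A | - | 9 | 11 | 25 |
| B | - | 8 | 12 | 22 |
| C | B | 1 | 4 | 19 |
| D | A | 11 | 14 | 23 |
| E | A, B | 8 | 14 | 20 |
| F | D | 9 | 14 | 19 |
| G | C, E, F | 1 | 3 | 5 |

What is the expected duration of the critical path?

te_A = (9 + 4·11 + 25)/6 = 78/6 = 13
te_B = (8 + 4·12 + 22)/6 = 78/6 = 13
te_C = (1 + 4·4 + 19)/6 = 36/6 = 6
te_D = (11 + 4·14 + 23)/6 = 90/6 = 15
te_E = (8 + 4·14 + 20)/6 = 84/6 = 14
te_F = (9 + 4·14 + 19)/6 = 84/6 = 14
te_G = (1 + 4·3 + 5)/6 = 18/6 = 3

Forward pass:
ES_A = 0; EF_A = 13
ES_B = 0; EF_B = 13
ES_C = 13; EF_C = 13+6 = 19
ES_D = 13; EF_D = 13+15 = 28
ES_E = max(EF_A=13, EF_B=13) = 13; EF_E = 13+14 = 27
ES_F = 28; EF_F = 28+14 = 42
ES_G = max(EF_C=19, EF_E=27, EF_F=42) = 42; EF_G = 42+3 = 45
Expected project duration μ = 45 days. Critical path: A → D → F → G.

45 days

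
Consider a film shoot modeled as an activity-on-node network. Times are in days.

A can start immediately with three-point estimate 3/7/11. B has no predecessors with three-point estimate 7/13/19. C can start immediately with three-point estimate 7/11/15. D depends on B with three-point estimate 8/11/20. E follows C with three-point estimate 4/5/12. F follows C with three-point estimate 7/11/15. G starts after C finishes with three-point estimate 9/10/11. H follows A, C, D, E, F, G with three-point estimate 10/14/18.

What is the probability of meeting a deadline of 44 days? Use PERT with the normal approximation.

te_A = (3 + 4·7 + 11)/6 = 42/6 = 7; σ²_A = ((11−3)/6)² = 1.778
te_B = (7 + 4·13 + 19)/6 = 78/6 = 13; σ²_B = ((19−7)/6)² = 4.000
te_C = (7 + 4·11 + 15)/6 = 66/6 = 11; σ²_C = ((15−7)/6)² = 1.778
te_D = (8 + 4·11 + 20)/6 = 72/6 = 12; σ²_D = ((20−8)/6)² = 4.000
te_E = (4 + 4·5 + 12)/6 = 36/6 = 6; σ²_E = ((12−4)/6)² = 1.778
te_F = (7 + 4·11 + 15)/6 = 66/6 = 11; σ²_F = ((15−7)/6)² = 1.778
te_G = (9 + 4·10 + 11)/6 = 60/6 = 10; σ²_G = ((11−9)/6)² = 0.111
te_H = (10 + 4·14 + 18)/6 = 84/6 = 14; σ²_H = ((18−10)/6)² = 1.778

Forward pass:
ES_A = 0; EF_A = 7
ES_B = 0; EF_B = 13
ES_C = 0; EF_C = 11
ES_D = 13; EF_D = 13+12 = 25
ES_E = 11; EF_E = 11+6 = 17
ES_F = 11; EF_F = 11+11 = 22
ES_G = 11; EF_G = 11+10 = 21
ES_H = max(EF_A=7, EF_C=11, EF_D=25, EF_E=17, EF_F=22, EF_G=21) = 25; EF_H = 25+14 = 39
Expected project duration μ = 39 days. Critical path: B → D → H.

Variance along critical path = 4.000 + 4.000 + 1.778 = 9.778; σ = √9.778 = 3.127 days.
Z = (44 − 39) / 3.127 = 1.599
P(T ≤ 44) = Φ(1.599) ≈ 0.945

0.945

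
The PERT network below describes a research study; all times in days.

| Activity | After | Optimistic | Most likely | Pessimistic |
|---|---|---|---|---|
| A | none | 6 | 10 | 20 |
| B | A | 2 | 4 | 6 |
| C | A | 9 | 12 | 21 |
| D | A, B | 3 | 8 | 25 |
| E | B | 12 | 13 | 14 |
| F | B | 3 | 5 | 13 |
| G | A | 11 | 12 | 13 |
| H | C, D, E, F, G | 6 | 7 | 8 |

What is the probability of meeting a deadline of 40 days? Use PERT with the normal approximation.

0.978

te_A = (6 + 4·10 + 20)/6 = 66/6 = 11; σ²_A = ((20−6)/6)² = 5.444
te_B = (2 + 4·4 + 6)/6 = 24/6 = 4; σ²_B = ((6−2)/6)² = 0.444
te_C = (9 + 4·12 + 21)/6 = 78/6 = 13; σ²_C = ((21−9)/6)² = 4.000
te_D = (3 + 4·8 + 25)/6 = 60/6 = 10; σ²_D = ((25−3)/6)² = 13.444
te_E = (12 + 4·13 + 14)/6 = 78/6 = 13; σ²_E = ((14−12)/6)² = 0.111
te_F = (3 + 4·5 + 13)/6 = 36/6 = 6; σ²_F = ((13−3)/6)² = 2.778
te_G = (11 + 4·12 + 13)/6 = 72/6 = 12; σ²_G = ((13−11)/6)² = 0.111
te_H = (6 + 4·7 + 8)/6 = 42/6 = 7; σ²_H = ((8−6)/6)² = 0.111

Forward pass:
ES_A = 0; EF_A = 11
ES_B = 11; EF_B = 11+4 = 15
ES_C = 11; EF_C = 11+13 = 24
ES_D = max(EF_A=11, EF_B=15) = 15; EF_D = 15+10 = 25
ES_E = 15; EF_E = 15+13 = 28
ES_F = 15; EF_F = 15+6 = 21
ES_G = 11; EF_G = 11+12 = 23
ES_H = max(EF_C=24, EF_D=25, EF_E=28, EF_F=21, EF_G=23) = 28; EF_H = 28+7 = 35
Expected project duration μ = 35 days. Critical path: A → B → E → H.

Variance along critical path = 5.444 + 0.444 + 0.111 + 0.111 = 6.111; σ = √6.111 = 2.472 days.
Z = (40 − 35) / 2.472 = 2.023
P(T ≤ 40) = Φ(2.023) ≈ 0.978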